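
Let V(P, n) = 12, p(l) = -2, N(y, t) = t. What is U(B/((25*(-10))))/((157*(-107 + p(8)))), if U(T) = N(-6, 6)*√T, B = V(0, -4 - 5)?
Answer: -6*I*√30/427825 ≈ -7.6815e-5*I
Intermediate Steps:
B = 12
U(T) = 6*√T
U(B/((25*(-10))))/((157*(-107 + p(8)))) = (6*√(12/((25*(-10)))))/((157*(-107 - 2))) = (6*√(12/(-250)))/((157*(-109))) = (6*√(12*(-1/250)))/(-17113) = (6*√(-6/125))*(-1/17113) = (6*(I*√30/25))*(-1/17113) = (6*I*√30/25)*(-1/17113) = -6*I*√30/427825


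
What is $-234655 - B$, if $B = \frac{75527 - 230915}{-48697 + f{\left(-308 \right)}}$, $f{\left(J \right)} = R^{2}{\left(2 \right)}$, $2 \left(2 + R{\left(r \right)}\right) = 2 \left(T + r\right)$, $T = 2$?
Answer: $- \frac{3808737101}{16231} \approx -2.3466 \cdot 10^{5}$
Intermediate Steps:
$R{\left(r \right)} = r$ ($R{\left(r \right)} = -2 + \frac{2 \left(2 + r\right)}{2} = -2 + \frac{4 + 2 r}{2} = -2 + \left(2 + r\right) = r$)
$f{\left(J \right)} = 4$ ($f{\left(J \right)} = 2^{2} = 4$)
$B = \frac{51796}{16231}$ ($B = \frac{75527 - 230915}{-48697 + 4} = - \frac{155388}{-48693} = \left(-155388\right) \left(- \frac{1}{48693}\right) = \frac{51796}{16231} \approx 3.1912$)
$-234655 - B = -234655 - \frac{51796}{16231} = - \frac{3808737101}{16231}$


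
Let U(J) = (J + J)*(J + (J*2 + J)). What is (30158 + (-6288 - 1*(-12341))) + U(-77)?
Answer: 83643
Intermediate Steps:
U(J) = 8*J**2 (U(J) = (2*J)*(J + (2*J + J)) = (2*J)*(J + 3*J) = (2*J)*(4*J) = 8*J**2)
(30158 + (-6288 - 1*(-12341))) + U(-77) = (30158 + (-6288 - 1*(-12341))) + 8*(-77)**2 = (30158 + (-6288 + 12341)) + 8*5929 = (30158 + 6053) + 47432 = 36211 + 47432 = 83643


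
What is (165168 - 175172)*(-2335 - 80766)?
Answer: 831342404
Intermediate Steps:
(165168 - 175172)*(-2335 - 80766) = -10004*(-83101) = 831342404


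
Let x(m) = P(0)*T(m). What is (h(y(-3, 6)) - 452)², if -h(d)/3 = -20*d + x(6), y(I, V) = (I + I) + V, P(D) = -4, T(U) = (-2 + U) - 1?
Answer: 173056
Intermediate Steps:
T(U) = -3 + U
y(I, V) = V + 2*I (y(I, V) = 2*I + V = V + 2*I)
x(m) = 12 - 4*m (x(m) = -4*(-3 + m) = 12 - 4*m)
h(d) = 36 + 60*d (h(d) = -3*(-20*d + (12 - 4*6)) = -3*(-20*d + (12 - 24)) = -3*(-20*d - 12) = -3*(-12 - 20*d) = 36 + 60*d)
(h(y(-3, 6)) - 452)² = ((36 + 60*(6 + 2*(-3))) - 452)² = ((36 + 60*(6 - 6)) - 452)² = ((36 + 60*0) - 452)² = ((36 + 0) - 452)² = (36 - 452)² = (-416)² = 173056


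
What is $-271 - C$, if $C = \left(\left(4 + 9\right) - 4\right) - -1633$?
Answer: $-1913$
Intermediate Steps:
$C = 1642$ ($C = \left(13 - 4\right) + 1633 = 9 + 1633 = 1642$)
$-271 - C = -271 - 1642 = -1913$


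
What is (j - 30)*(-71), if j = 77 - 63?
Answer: 1136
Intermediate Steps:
j = 14
(j - 30)*(-71) = (14 - 30)*(-71) = -16*(-71) = 1136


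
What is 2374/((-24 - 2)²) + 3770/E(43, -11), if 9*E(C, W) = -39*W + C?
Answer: 3007151/39884 ≈ 75.397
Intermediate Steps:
E(C, W) = -13*W/3 + C/9 (E(C, W) = (-39*W + C)/9 = (C - 39*W)/9 = -13*W/3 + C/9)
2374/((-24 - 2)²) + 3770/E(43, -11) = 2374/((-24 - 2)²) + 3770/(-13/3*(-11) + (⅑)*43) = 2374/((-26)²) + 3770/(143/3 + 43/9) = 2374/676 + 3770/(472/9) = 2374*(1/676) + 3770*(9/472) = 1187/338 + 16965/236 = 3007151/39884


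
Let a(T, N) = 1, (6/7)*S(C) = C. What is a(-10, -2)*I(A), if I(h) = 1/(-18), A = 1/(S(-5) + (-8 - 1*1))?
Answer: -1/18 ≈ -0.055556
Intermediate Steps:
S(C) = 7*C/6
A = -6/89 (A = 1/((7/6)*(-5) + (-8 - 1*1)) = 1/(-35/6 + (-8 - 1)) = 1/(-35/6 - 9) = 1/(-89/6) = -6/89 ≈ -0.067416)
I(h) = -1/18
a(-10, -2)*I(A) = 1*(-1/18) = -1/18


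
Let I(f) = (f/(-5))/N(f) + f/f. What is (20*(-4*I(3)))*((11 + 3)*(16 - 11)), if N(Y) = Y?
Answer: -4480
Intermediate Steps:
I(f) = ⅘ (I(f) = (f/(-5))/f + f/f = (f*(-⅕))/f + 1 = (-f/5)/f + 1 = -⅕ + 1 = ⅘)
(20*(-4*I(3)))*((11 + 3)*(16 - 11)) = (20*(-4*⅘))*((11 + 3)*(16 - 11)) = (20*(-16/5))*(14*5) = -64*70 = -4480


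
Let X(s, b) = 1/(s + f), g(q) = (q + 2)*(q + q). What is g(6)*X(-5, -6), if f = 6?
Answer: 96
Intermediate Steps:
g(q) = 2*q*(2 + q) (g(q) = (2 + q)*(2*q) = 2*q*(2 + q))
X(s, b) = 1/(6 + s) (X(s, b) = 1/(s + 6) = 1/(6 + s))
g(6)*X(-5, -6) = (2*6*(2 + 6))/(6 - 5) = (2*6*8)/1 = 96*1 = 96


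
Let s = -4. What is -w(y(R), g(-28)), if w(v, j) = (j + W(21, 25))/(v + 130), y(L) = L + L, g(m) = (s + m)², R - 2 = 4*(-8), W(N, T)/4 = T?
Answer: -562/35 ≈ -16.057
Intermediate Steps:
W(N, T) = 4*T
R = -30 (R = 2 + 4*(-8) = 2 - 32 = -30)
g(m) = (-4 + m)²
y(L) = 2*L
w(v, j) = (100 + j)/(130 + v) (w(v, j) = (j + 4*25)/(v + 130) = (j + 100)/(130 + v) = (100 + j)/(130 + v))
-w(y(R), g(-28)) = -(100 + (-4 - 28)²)/(130 + 2*(-30)) = -(100 + (-32)²)/(130 - 60) = -(100 + 1024)/70 = -1124/70 = -1*562/35 = -562/35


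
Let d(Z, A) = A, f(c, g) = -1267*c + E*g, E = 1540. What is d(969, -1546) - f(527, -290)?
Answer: 1112763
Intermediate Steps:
f(c, g) = -1267*c + 1540*g
d(969, -1546) - f(527, -290) = -1546 - (-1267*527 + 1540*(-290)) = -1546 - (-667709 - 446600) = -1546 - 1*(-1114309) = -1546 + 1114309 = 1112763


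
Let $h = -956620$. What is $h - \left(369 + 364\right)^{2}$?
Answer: $-1493909$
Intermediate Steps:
$h - \left(369 + 364\right)^{2} = -956620 - \left(369 + 364\right)^{2} = -956620 - 733^{2} = -956620 - 537289 = -1493909$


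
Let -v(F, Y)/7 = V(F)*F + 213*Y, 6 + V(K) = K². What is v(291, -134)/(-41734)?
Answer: 24611883/5962 ≈ 4128.1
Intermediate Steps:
V(K) = -6 + K²
v(F, Y) = -1491*Y - 7*F*(-6 + F²) (v(F, Y) = -7*((-6 + F²)*F + 213*Y) = -7*(F*(-6 + F²) + 213*Y) = -7*(213*Y + F*(-6 + F²)) = -1491*Y - 7*F*(-6 + F²))
v(291, -134)/(-41734) = (-1491*(-134) - 7*291³ + 42*291)/(-41734) = (199794 - 7*24642171 + 12222)*(-1/41734) = (199794 - 172495197 + 12222)*(-1/41734) = -172283181*(-1/41734) = 24611883/5962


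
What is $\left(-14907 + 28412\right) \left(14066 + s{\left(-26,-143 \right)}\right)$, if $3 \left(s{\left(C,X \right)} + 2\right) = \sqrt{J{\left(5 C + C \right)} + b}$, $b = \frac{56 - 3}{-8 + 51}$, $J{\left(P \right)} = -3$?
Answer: $189934320 + \frac{27010 i \sqrt{817}}{129} \approx 1.8993 \cdot 10^{8} + 5984.8 i$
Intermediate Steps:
$b = \frac{53}{43} \approx 1.2326$
$s{\left(C,X \right)} = -2 + \frac{2 i \sqrt{817}}{129}$ ($s{\left(C,X \right)} = -2 + \frac{\sqrt{-3 + \frac{53}{43}}}{3} = -2 + \frac{\sqrt{- \frac{76}{43}}}{3} = -2 + \frac{\frac{2}{43} i \sqrt{817}}{3} = -2 + \frac{2 i \sqrt{817}}{129}$)
$\left(-14907 + 28412\right) \left(14066 + s{\left(-26,-143 \right)}\right) = \left(-14907 + 28412\right) \left(14066 - \left(2 - \frac{2 i \sqrt{817}}{129}\right)\right) = 13505 \left(14064 + \frac{2 i \sqrt{817}}{129}\right) = 189934320 + \frac{27010 i \sqrt{817}}{129}$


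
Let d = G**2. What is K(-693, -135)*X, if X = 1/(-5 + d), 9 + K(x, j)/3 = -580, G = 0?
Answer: 1767/5 ≈ 353.40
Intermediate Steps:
d = 0 (d = 0**2 = 0)
K(x, j) = -1767 (K(x, j) = -27 + 3*(-580) = -27 - 1740 = -1767)
X = -1/5 (X = 1/(-5 + 0) = 1/(-5) = -1/5 ≈ -0.20000)
K(-693, -135)*X = -1767*(-1/5) = 1767/5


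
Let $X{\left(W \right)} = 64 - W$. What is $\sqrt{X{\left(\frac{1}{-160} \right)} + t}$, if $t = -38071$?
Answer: $\frac{i \sqrt{60811190}}{40} \approx 194.95 i$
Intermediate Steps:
$\sqrt{X{\left(\frac{1}{-160} \right)} + t} = \sqrt{\left(64 - \frac{1}{-160}\right) - 38071} = \sqrt{\left(64 - - \frac{1}{160}\right) - 38071} = \sqrt{\left(64 + \frac{1}{160}\right) - 38071} = \sqrt{\frac{10241}{160} - 38071} = \sqrt{- \frac{6081119}{160}} = \frac{i \sqrt{60811190}}{40}$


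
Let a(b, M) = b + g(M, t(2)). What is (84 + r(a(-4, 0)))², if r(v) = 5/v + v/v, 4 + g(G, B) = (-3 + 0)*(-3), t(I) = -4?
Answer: 8100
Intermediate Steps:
g(G, B) = 5 (g(G, B) = -4 + (-3 + 0)*(-3) = -4 - 3*(-3) = -4 + 9 = 5)
a(b, M) = 5 + b (a(b, M) = b + 5 = 5 + b)
r(v) = 1 + 5/v (r(v) = 5/v + 1 = 1 + 5/v)
(84 + r(a(-4, 0)))² = (84 + (5 + (5 - 4))/(5 - 4))² = (84 + (5 + 1)/1)² = (84 + 1*6)² = (84 + 6)² = 90² = 8100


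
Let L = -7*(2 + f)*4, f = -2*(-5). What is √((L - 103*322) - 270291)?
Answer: I*√303793 ≈ 551.17*I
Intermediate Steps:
f = 10
L = -336 (L = -7*(2 + 10)*4 = -84*4 = -7*48 = -336)
√((L - 103*322) - 270291) = √((-336 - 103*322) - 270291) = √((-336 - 33166) - 270291) = √(-33502 - 270291) = √(-303793) = I*√303793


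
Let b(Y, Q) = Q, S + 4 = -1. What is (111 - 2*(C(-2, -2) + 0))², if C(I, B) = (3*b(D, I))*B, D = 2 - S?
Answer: 7569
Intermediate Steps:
S = -5 (S = -4 - 1 = -5)
D = 7 (D = 2 - 1*(-5) = 2 + 5 = 7)
C(I, B) = 3*B*I (C(I, B) = (3*I)*B = 3*B*I)
(111 - 2*(C(-2, -2) + 0))² = (111 - 2*(3*(-2)*(-2) + 0))² = (111 - 2*(12 + 0))² = (111 - 2*12)² = (111 - 24)² = 87² = 7569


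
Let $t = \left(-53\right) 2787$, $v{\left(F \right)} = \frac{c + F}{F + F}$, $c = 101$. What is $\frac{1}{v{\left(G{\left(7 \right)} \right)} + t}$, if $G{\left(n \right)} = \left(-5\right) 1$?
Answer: $- \frac{5}{738603} \approx -6.7695 \cdot 10^{-6}$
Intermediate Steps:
$G{\left(n \right)} = -5$
$v{\left(F \right)} = \frac{101 + F}{2 F}$ ($v{\left(F \right)} = \frac{101 + F}{F + F} = \frac{101 + F}{2 F}$)
$t = -147711$
$\frac{1}{v{\left(G{\left(7 \right)} \right)} + t} = \frac{1}{\frac{101 - 5}{2 \left(-5\right)} - 147711} = \frac{1}{\frac{1}{2} \left(- \frac{1}{5}\right) 96 - 147711} = \frac{1}{- \frac{48}{5} - 147711} = \frac{1}{- \frac{738603}{5}} = - \frac{5}{738603}$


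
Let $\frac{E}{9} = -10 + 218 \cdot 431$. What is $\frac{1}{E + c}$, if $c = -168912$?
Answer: $\frac{1}{676620} \approx 1.4779 \cdot 10^{-6}$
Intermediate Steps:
$E = 845532$ ($E = 9 \left(-10 + 218 \cdot 431\right) = 9 \left(-10 + 93958\right) = 9 \cdot 93948 = 845532$)
$\frac{1}{E + c} = \frac{1}{845532 - 168912} = \frac{1}{676620}$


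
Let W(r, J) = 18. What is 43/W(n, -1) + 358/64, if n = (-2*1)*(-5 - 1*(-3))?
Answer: 2299/288 ≈ 7.9826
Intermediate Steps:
n = 4 (n = -2*(-5 + 3) = -2*(-2) = 4)
43/W(n, -1) + 358/64 = 43/18 + 358/64 = 43*(1/18) + 358*(1/64) = 43/18 + 179/32 = 2299/288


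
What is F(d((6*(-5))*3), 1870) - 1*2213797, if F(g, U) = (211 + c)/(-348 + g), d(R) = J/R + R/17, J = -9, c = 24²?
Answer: -132923147061/60043 ≈ -2.2138e+6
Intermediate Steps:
c = 576
d(R) = -9/R + R/17
F(g, U) = 787/(-348 + g) (F(g, U) = (211 + 576)/(-348 + g) = 787/(-348 + g))
F(d((6*(-5))*3), 1870) - 1*2213797 = 787/(-348 + (-9/((6*(-5))*3) + ((6*(-5))*3)/17)) - 1*2213797 = 787/(-348 + (-9/((-30*3)) + (-30*3)/17)) - 2213797 = 787/(-348 + (-9/(-90) + (1/17)*(-90))) - 2213797 = 787/(-348 + (-9*(-1/90) - 90/17)) - 2213797 = 787/(-348 + (⅒ - 90/17)) - 2213797 = 787/(-348 - 883/170) - 2213797 = 787/(-60043/170) - 2213797 = 787*(-170/60043) - 2213797 = -133790/60043 - 2213797 = -132923147061/60043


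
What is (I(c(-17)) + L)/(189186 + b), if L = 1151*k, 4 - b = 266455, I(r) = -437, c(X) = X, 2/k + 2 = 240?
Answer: 50852/9194535 ≈ 0.0055307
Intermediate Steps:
k = 1/119 (k = 2/(-2 + 240) = 2/238 = 2*(1/238) = 1/119 ≈ 0.0084034)
b = -266451 (b = 4 - 1*266455 = 4 - 266455 = -266451)
L = 1151/119 (L = 1151*(1/119) = 1151/119 ≈ 9.6723)
(I(c(-17)) + L)/(189186 + b) = (-437 + 1151/119)/(189186 - 266451) = -50852/119/(-77265) = -50852/119*(-1/77265) = 50852/9194535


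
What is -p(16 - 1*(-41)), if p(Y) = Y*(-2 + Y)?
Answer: -3135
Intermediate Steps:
-p(16 - 1*(-41)) = -(16 - 1*(-41))*(-2 + (16 - 1*(-41))) = -(16 + 41)*(-2 + (16 + 41)) = -57*(-2 + 57) = -57*55 = -1*3135 = -3135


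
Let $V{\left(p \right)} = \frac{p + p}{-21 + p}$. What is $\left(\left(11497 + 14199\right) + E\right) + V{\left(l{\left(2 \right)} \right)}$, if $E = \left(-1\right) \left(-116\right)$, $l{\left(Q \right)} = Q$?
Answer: $\frac{490424}{19} \approx 25812.0$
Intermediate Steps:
$E = 116$
$V{\left(p \right)} = \frac{2 p}{-21 + p}$
$\left(\left(11497 + 14199\right) + E\right) + V{\left(l{\left(2 \right)} \right)} = \left(\left(11497 + 14199\right) + 116\right) + 2 \cdot 2 \frac{1}{-21 + 2} = \left(25696 + 116\right) + 2 \cdot 2 \frac{1}{-19} = 25812 + 2 \cdot 2 \left(- \frac{1}{19}\right) = 25812 - \frac{4}{19} = \frac{490424}{19}$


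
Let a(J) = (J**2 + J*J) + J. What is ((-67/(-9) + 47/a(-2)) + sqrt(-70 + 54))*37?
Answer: 10175/18 + 148*I ≈ 565.28 + 148.0*I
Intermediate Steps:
a(J) = J + 2*J**2 (a(J) = (J**2 + J**2) + J = 2*J**2 + J = J + 2*J**2)
((-67/(-9) + 47/a(-2)) + sqrt(-70 + 54))*37 = ((-67/(-9) + 47/((-2*(1 + 2*(-2))))) + sqrt(-70 + 54))*37 = ((-67*(-1/9) + 47/((-2*(1 - 4)))) + sqrt(-16))*37 = ((67/9 + 47/((-2*(-3)))) + 4*I)*37 = ((67/9 + 47/6) + 4*I)*37 = (275/18 + 4*I)*37 = 10175/18 + 148*I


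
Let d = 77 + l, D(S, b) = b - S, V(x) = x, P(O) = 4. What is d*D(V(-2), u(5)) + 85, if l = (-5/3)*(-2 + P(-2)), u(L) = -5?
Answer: -136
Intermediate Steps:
l = -10/3 (l = (-5/3)*(-2 + 4) = -5*⅓*2 = -5/3*2 = -10/3 ≈ -3.3333)
d = 221/3 (d = 77 - 10/3 = 221/3 ≈ 73.667)
d*D(V(-2), u(5)) + 85 = 221*(-5 - 1*(-2))/3 + 85 = 221*(-5 + 2)/3 + 85 = (221/3)*(-3) + 85 = -221 + 85 = -136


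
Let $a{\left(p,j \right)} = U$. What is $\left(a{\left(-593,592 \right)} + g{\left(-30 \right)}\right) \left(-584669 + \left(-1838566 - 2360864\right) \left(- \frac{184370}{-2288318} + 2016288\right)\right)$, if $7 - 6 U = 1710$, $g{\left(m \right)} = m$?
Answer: $\frac{18242302804820440978723}{6864954} \approx 2.6573 \cdot 10^{15}$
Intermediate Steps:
$U = - \frac{1703}{6}$ ($U = \frac{7}{6} - 285 = - \frac{1703}{6} \approx -283.83$)
$a{\left(p,j \right)} = - \frac{1703}{6}$
$\left(a{\left(-593,592 \right)} + g{\left(-30 \right)}\right) \left(-584669 + \left(-1838566 - 2360864\right) \left(- \frac{184370}{-2288318} + 2016288\right)\right) = \left(- \frac{1703}{6} - 30\right) \left(-584669 + \left(-1838566 - 2360864\right) \left(- \frac{184370}{-2288318} + 2016288\right)\right) = - \frac{1883 \left(-584669 - 4199430 \left(\left(-184370\right) \left(- \frac{1}{2288318}\right) + 2016288\right)\right)}{6} = - \frac{1883 \left(-584669 - 4199430 \left(\frac{92185}{1144159} + 2016288\right)\right)}{6} = - \frac{1883 \left(-584669 - \frac{9687892482835633110}{1144159}\right)}{6} = \left(- \frac{1883}{6}\right) \left(- \frac{9687893151789931481}{1144159}\right) = \frac{18242302804820440978723}{6864954}$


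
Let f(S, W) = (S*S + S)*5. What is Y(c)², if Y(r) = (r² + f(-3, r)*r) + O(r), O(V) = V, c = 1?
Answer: 1024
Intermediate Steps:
f(S, W) = 5*S + 5*S² (f(S, W) = (S² + S)*5 = (S + S²)*5 = 5*S + 5*S²)
Y(r) = r² + 31*r (Y(r) = (r² + (5*(-3)*(1 - 3))*r) + r = (r² + (5*(-3)*(-2))*r) + r = (r² + 30*r) + r = r² + 31*r)
Y(c)² = (1*(31 + 1))² = (1*32)² = 32² = 1024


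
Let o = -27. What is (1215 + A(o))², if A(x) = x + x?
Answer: 1347921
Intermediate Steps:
A(x) = 2*x
(1215 + A(o))² = (1215 + 2*(-27))² = (1215 - 54)² = 1161² = 1347921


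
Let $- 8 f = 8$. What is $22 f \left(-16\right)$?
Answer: $352$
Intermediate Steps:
$f = -1$ ($f = \left(- \frac{1}{8}\right) 8 = -1$)
$22 f \left(-16\right) = 22 \left(-1\right) \left(-16\right) = \left(-22\right) \left(-16\right) = 352$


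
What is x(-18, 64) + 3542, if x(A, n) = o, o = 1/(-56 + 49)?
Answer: 24793/7 ≈ 3541.9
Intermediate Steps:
o = -1/7 (o = 1/(-7) = -1/7 ≈ -0.14286)
x(A, n) = -1/7
x(-18, 64) + 3542 = -1/7 + 3542 = 24793/7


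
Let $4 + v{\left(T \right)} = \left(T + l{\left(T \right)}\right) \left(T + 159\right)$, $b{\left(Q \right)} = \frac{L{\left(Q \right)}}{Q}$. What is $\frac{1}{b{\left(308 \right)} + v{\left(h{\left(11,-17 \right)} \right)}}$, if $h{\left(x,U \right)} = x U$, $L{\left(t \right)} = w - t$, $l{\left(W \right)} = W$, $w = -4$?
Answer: $\frac{77}{805958} \approx 9.5538 \cdot 10^{-5}$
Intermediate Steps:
$L{\left(t \right)} = -4 - t$
$h{\left(x,U \right)} = U x$
$b{\left(Q \right)} = \frac{-4 - Q}{Q}$
$v{\left(T \right)} = -4 + 2 T \left(159 + T\right)$ ($v{\left(T \right)} = -4 + \left(T + T\right) \left(T + 159\right) = -4 + 2 T \left(159 + T\right)$)
$\frac{1}{b{\left(308 \right)} + v{\left(h{\left(11,-17 \right)} \right)}} = \frac{1}{\frac{-4 - 308}{308} + \left(-4 + 2 \left(\left(-17\right) 11\right)^{2} + 318 \left(\left(-17\right) 11\right)\right)} = \frac{1}{\frac{-4 - 308}{308} + \left(-4 + 2 \left(-187\right)^{2} + 318 \left(-187\right)\right)} = \frac{1}{\frac{1}{308} \left(-312\right) - -10468} = \frac{1}{- \frac{78}{77} - -10468} = \frac{1}{- \frac{78}{77} + 10468} = \frac{1}{\frac{805958}{77}} = \frac{77}{805958}$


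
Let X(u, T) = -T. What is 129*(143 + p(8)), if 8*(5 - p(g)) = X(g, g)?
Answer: 19221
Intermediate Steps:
p(g) = 5 + g/8 (p(g) = 5 - (-1)*g/8 = 5 + g/8)
129*(143 + p(8)) = 129*(143 + (5 + (⅛)*8)) = 129*(143 + (5 + 1)) = 129*(143 + 6) = 129*149 = 19221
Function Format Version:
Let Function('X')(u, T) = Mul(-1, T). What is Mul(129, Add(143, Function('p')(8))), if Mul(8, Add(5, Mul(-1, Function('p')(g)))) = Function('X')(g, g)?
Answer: 19221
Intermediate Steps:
Function('p')(g) = Add(5, Mul(Rational(1, 8), g)) (Function('p')(g) = Add(5, Mul(Rational(-1, 8), Mul(-1, g))) = Add(5, Mul(Rational(1, 8), g)))
Mul(129, Add(143, Function('p')(8))) = Mul(129, Add(143, Add(5, Mul(Rational(1, 8), 8)))) = Mul(129, Add(143, Add(5, 1))) = Mul(129, Add(143, 6)) = Mul(129, 149) = 19221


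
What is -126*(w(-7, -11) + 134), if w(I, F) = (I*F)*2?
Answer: -36288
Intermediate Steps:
w(I, F) = 2*F*I (w(I, F) = (F*I)*2 = 2*F*I)
-126*(w(-7, -11) + 134) = -126*(2*(-11)*(-7) + 134) = -126*(154 + 134) = -126*288 = -36288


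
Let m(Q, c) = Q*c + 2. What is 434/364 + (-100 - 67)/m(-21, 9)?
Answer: 10139/4862 ≈ 2.0854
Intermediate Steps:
m(Q, c) = 2 + Q*c
434/364 + (-100 - 67)/m(-21, 9) = 434/364 + (-100 - 67)/(2 - 21*9) = 434*(1/364) - 167/(2 - 189) = 31/26 - 167/(-187) = 31/26 - 167*(-1/187) = 31/26 + 167/187 = 10139/4862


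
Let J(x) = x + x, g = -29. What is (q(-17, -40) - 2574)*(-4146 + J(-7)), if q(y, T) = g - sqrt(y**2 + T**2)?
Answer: 10828480 + 4160*sqrt(1889) ≈ 1.1009e+7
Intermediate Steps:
J(x) = 2*x
q(y, T) = -29 - sqrt(T**2 + y**2) (q(y, T) = -29 - sqrt(y**2 + T**2) = -29 - sqrt(T**2 + y**2))
(q(-17, -40) - 2574)*(-4146 + J(-7)) = ((-29 - sqrt((-40)**2 + (-17)**2)) - 2574)*(-4146 + 2*(-7)) = ((-29 - sqrt(1600 + 289)) - 2574)*(-4146 - 14) = ((-29 - sqrt(1889)) - 2574)*(-4160) = (-2603 - sqrt(1889))*(-4160) = 10828480 + 4160*sqrt(1889)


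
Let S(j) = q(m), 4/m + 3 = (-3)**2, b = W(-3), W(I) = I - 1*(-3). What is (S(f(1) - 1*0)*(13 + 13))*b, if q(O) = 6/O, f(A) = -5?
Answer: 0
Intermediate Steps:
W(I) = 3 + I (W(I) = I + 3 = 3 + I)
b = 0 (b = 3 - 3 = 0)
m = 2/3 (m = 4/(-3 + (-3)**2) = 4/(-3 + 9) = 4/6 = 4*(1/6) = 2/3 ≈ 0.66667)
S(j) = 9 (S(j) = 6/(2/3) = 6*(3/2) = 9)
(S(f(1) - 1*0)*(13 + 13))*b = (9*(13 + 13))*0 = (9*26)*0 = 234*0 = 0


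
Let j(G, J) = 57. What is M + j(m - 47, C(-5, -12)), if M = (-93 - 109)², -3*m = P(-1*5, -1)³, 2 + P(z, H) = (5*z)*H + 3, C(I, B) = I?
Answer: 40861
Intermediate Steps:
P(z, H) = 1 + 5*H*z (P(z, H) = -2 + ((5*z)*H + 3) = -2 + (5*H*z + 3) = -2 + (3 + 5*H*z) = 1 + 5*H*z)
m = -17576/3 (m = -(1 + 5*(-1)*(-1*5))³/3 = -(1 + 5*(-1)*(-5))³/3 = -(1 + 25)³/3 = -⅓*26³ = -⅓*17576 = -17576/3 ≈ -5858.7)
M = 40804 (M = (-202)² = 40804)
M + j(m - 47, C(-5, -12)) = 40804 + 57 = 40861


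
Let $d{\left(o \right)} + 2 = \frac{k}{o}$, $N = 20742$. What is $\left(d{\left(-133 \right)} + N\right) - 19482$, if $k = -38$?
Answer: $\frac{8808}{7} \approx 1258.3$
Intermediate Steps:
$d{\left(o \right)} = -2 - \frac{38}{o}$
$\left(d{\left(-133 \right)} + N\right) - 19482 = \left(\left(-2 - \frac{38}{-133}\right) + 20742\right) - 19482 = \left(\left(-2 - - \frac{2}{7}\right) + 20742\right) - 19482 = \left(\left(-2 + \frac{2}{7}\right) + 20742\right) - 19482 = \left(- \frac{12}{7} + 20742\right) - 19482 = \frac{145182}{7} - 19482 = \frac{8808}{7}$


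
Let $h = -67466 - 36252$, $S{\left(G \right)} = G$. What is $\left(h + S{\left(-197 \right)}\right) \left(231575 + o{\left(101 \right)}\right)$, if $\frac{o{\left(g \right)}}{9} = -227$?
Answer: $-23851817780$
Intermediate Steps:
$o{\left(g \right)} = -2043$ ($o{\left(g \right)} = 9 \left(-227\right) = -2043$)
$h = -103718$ ($h = -67466 - 36252 = -103718$)
$\left(h + S{\left(-197 \right)}\right) \left(231575 + o{\left(101 \right)}\right) = \left(-103718 - 197\right) \left(231575 - 2043\right) = \left(-103915\right) 229532 = -23851817780$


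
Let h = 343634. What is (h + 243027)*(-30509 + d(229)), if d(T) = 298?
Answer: -17723615471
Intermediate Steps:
(h + 243027)*(-30509 + d(229)) = (343634 + 243027)*(-30509 + 298) = 586661*(-30211) = -17723615471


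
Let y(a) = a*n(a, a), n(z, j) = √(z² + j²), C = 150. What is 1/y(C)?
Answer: √2/45000 ≈ 3.1427e-5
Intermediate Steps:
n(z, j) = √(j² + z²)
y(a) = a*√2*√(a²) (y(a) = a*√(a² + a²) = a*√(2*a²) = a*(√2*√(a²)) = a*√2*√(a²))
1/y(C) = 1/(150*√2*√(150²)) = 1/(150*√2*√22500) = 1/(150*√2*150) = 1/(22500*√2) = √2/45000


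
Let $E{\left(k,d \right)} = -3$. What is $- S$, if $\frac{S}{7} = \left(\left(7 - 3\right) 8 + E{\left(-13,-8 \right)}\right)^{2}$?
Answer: $-5887$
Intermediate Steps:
$S = 5887$ ($S = 7 \left(\left(7 - 3\right) 8 - 3\right)^{2} = 7 \left(4 \cdot 8 - 3\right)^{2} = 7 \left(32 - 3\right)^{2} = 7 \cdot 29^{2} = 7 \cdot 841 = 5887$)
$- S = \left(-1\right) 5887 = -5887$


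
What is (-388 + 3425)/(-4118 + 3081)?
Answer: -3037/1037 ≈ -2.9286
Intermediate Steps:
(-388 + 3425)/(-4118 + 3081) = 3037/(-1037) = 3037*(-1/1037) = -3037/1037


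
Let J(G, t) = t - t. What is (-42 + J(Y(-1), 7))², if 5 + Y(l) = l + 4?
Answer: 1764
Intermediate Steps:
Y(l) = -1 + l (Y(l) = -5 + (l + 4) = -5 + (4 + l) = -1 + l)
J(G, t) = 0
(-42 + J(Y(-1), 7))² = (-42 + 0)² = (-42)² = 1764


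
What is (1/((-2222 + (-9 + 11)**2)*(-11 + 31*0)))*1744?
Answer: 872/12199 ≈ 0.071481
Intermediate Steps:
(1/((-2222 + (-9 + 11)**2)*(-11 + 31*0)))*1744 = (1/((-2222 + 2**2)*(-11 + 0)))*1744 = (1/((-2222 + 4)*(-11)))*1744 = (-1/11/(-2218))*1744 = -1/2218*(-1/11)*1744 = (1/24398)*1744 = 872/12199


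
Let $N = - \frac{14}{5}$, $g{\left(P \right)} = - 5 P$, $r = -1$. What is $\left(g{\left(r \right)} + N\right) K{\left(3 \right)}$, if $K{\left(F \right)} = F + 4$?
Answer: $\frac{77}{5} \approx 15.4$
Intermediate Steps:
$N = - \frac{14}{5}$ ($N = \left(-14\right) \frac{1}{5} = - \frac{14}{5} \approx -2.8$)
$K{\left(F \right)} = 4 + F$
$\left(g{\left(r \right)} + N\right) K{\left(3 \right)} = \left(\left(-5\right) \left(-1\right) - \frac{14}{5}\right) \left(4 + 3\right) = \left(5 - \frac{14}{5}\right) 7 = \frac{11}{5} \cdot 7 = \frac{77}{5}$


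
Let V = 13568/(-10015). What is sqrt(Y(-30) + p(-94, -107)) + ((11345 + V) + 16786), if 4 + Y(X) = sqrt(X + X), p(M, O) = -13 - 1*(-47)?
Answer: 281718397/10015 + sqrt(30 + 2*I*sqrt(15)) ≈ 28135.0 + 0.70138*I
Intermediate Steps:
p(M, O) = 34 (p(M, O) = -13 + 47 = 34)
Y(X) = -4 + sqrt(2)*sqrt(X) (Y(X) = -4 + sqrt(X + X) = -4 + sqrt(2*X) = -4 + sqrt(2)*sqrt(X))
V = -13568/10015 (V = 13568*(-1/10015) = -13568/10015 ≈ -1.3548)
sqrt(Y(-30) + p(-94, -107)) + ((11345 + V) + 16786) = sqrt((-4 + sqrt(2)*sqrt(-30)) + 34) + ((11345 - 13568/10015) + 16786) = sqrt((-4 + sqrt(2)*(I*sqrt(30))) + 34) + (113606607/10015 + 16786) = sqrt((-4 + 2*I*sqrt(15)) + 34) + 281718397/10015 = sqrt(30 + 2*I*sqrt(15)) + 281718397/10015 = 281718397/10015 + sqrt(30 + 2*I*sqrt(15))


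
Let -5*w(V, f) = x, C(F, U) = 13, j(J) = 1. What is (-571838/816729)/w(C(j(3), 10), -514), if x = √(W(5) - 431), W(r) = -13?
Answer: -1429595*I*√111/90656919 ≈ -0.16614*I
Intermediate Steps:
x = 2*I*√111 (x = √(-13 - 431) = √(-444) = 2*I*√111 ≈ 21.071*I)
w(V, f) = -2*I*√111/5
(-571838/816729)/w(C(j(3), 10), -514) = (-571838/816729)/((-2*I*√111/5)) = (-571838*1/816729)*(5*I*√111/222) = -1429595*I*√111/90656919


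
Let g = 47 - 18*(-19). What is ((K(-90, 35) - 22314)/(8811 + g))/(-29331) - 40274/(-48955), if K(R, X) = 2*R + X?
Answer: 2173769013029/2642054353200 ≈ 0.82276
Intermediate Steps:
K(R, X) = X + 2*R
g = 389 (g = 47 + 342 = 389)
((K(-90, 35) - 22314)/(8811 + g))/(-29331) - 40274/(-48955) = (((35 + 2*(-90)) - 22314)/(8811 + 389))/(-29331) - 40274/(-48955) = (((35 - 180) - 22314)/9200)*(-1/29331) - 40274*(-1/48955) = ((-145 - 22314)*(1/9200))*(-1/29331) + 40274/48955 = -22459*1/9200*(-1/29331) + 40274/48955 = -22459/9200*(-1/29331) + 40274/48955 = 22459/269845200 + 40274/48955 = 2173769013029/2642054353200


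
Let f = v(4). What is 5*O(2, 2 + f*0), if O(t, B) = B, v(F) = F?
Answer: 10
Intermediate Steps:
f = 4
5*O(2, 2 + f*0) = 5*(2 + 4*0) = 5*(2 + 0) = 5*2 = 10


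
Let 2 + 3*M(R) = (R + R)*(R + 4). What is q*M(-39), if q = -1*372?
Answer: -338272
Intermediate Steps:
q = -372
M(R) = -⅔ + 2*R*(4 + R)/3 (M(R) = -⅔ + ((R + R)*(R + 4))/3 = -⅔ + ((2*R)*(4 + R))/3 = -⅔ + (2*R*(4 + R))/3 = -⅔ + 2*R*(4 + R)/3)
q*M(-39) = -372*(-⅔ + (⅔)*(-39)² + (8/3)*(-39)) = -372*(-⅔ + (⅔)*1521 - 104) = -372*(-⅔ + 1014 - 104) = -372*2728/3 = -338272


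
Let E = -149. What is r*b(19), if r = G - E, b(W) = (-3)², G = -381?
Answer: -2088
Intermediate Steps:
b(W) = 9
r = -232 (r = -381 - 1*(-149) = -381 + 149 = -232)
r*b(19) = -232*9 = -2088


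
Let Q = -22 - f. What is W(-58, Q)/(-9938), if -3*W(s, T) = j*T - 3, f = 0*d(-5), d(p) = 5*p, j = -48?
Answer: 351/9938 ≈ 0.035319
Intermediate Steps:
f = 0 (f = 0*(5*(-5)) = 0*(-25) = 0)
Q = -22 (Q = -22 - 1*0 = -22 + 0 = -22)
W(s, T) = 1 + 16*T (W(s, T) = -(-48*T - 3)/3 = -(-3 - 48*T)/3 = 1 + 16*T)
W(-58, Q)/(-9938) = (1 + 16*(-22))/(-9938) = (1 - 352)*(-1/9938) = -351*(-1/9938) = 351/9938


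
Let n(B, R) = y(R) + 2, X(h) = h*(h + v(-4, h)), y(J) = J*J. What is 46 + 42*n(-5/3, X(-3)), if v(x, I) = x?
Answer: 18652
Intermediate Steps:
y(J) = J**2
X(h) = h*(-4 + h) (X(h) = h*(h - 4) = h*(-4 + h))
n(B, R) = 2 + R**2 (n(B, R) = R**2 + 2 = 2 + R**2)
46 + 42*n(-5/3, X(-3)) = 46 + 42*(2 + (-3*(-4 - 3))**2) = 46 + 42*(2 + (-3*(-7))**2) = 46 + 42*(2 + 21**2) = 46 + 42*(2 + 441) = 46 + 42*443 = 46 + 18606 = 18652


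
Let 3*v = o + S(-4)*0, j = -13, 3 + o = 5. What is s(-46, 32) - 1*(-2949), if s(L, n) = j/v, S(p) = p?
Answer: 5859/2 ≈ 2929.5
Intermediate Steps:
o = 2 (o = -3 + 5 = 2)
v = 2/3 (v = (2 - 4*0)/3 = (2 + 0)/3 = (1/3)*2 = 2/3 ≈ 0.66667)
s(L, n) = -39/2 (s(L, n) = -13/2/3 = -13*3/2 = -39/2)
s(-46, 32) - 1*(-2949) = -39/2 - 1*(-2949) = -39/2 + 2949 = 5859/2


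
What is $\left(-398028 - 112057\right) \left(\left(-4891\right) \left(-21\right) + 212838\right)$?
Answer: $-160956811665$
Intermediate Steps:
$\left(-398028 - 112057\right) \left(\left(-4891\right) \left(-21\right) + 212838\right) = - 510085 \left(102711 + 212838\right) = \left(-510085\right) 315549 = -160956811665$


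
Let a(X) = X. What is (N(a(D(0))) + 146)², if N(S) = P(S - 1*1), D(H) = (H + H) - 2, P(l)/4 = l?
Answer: 17956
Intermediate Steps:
P(l) = 4*l
D(H) = -2 + 2*H (D(H) = 2*H - 2 = -2 + 2*H)
N(S) = -4 + 4*S (N(S) = 4*(S - 1*1) = 4*(S - 1) = 4*(-1 + S) = -4 + 4*S)
(N(a(D(0))) + 146)² = ((-4 + 4*(-2 + 2*0)) + 146)² = ((-4 + 4*(-2 + 0)) + 146)² = ((-4 + 4*(-2)) + 146)² = ((-4 - 8) + 146)² = (-12 + 146)² = 134² = 17956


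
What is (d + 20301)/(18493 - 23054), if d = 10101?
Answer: -30402/4561 ≈ -6.6656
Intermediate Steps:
(d + 20301)/(18493 - 23054) = (10101 + 20301)/(18493 - 23054) = 30402/(-4561) = 30402*(-1/4561) = -30402/4561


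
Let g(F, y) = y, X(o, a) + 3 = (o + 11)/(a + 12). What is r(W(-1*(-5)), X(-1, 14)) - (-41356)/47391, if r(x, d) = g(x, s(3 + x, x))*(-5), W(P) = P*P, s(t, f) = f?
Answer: -5882519/47391 ≈ -124.13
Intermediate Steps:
X(o, a) = -3 + (11 + o)/(12 + a) (X(o, a) = -3 + (o + 11)/(a + 12) = -3 + (11 + o)/(12 + a))
W(P) = P²
r(x, d) = -5*x (r(x, d) = x*(-5) = -5*x)
r(W(-1*(-5)), X(-1, 14)) - (-41356)/47391 = -5*(-1*(-5))² - (-41356)/47391 = -5*5² - (-41356)/47391 = -5*25 - 1*(-41356/47391) = -125 + 41356/47391 = -5882519/47391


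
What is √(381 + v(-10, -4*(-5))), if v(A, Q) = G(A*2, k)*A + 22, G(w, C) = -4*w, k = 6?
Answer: I*√397 ≈ 19.925*I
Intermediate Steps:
v(A, Q) = 22 - 8*A² (v(A, Q) = (-4*A*2)*A + 22 = (-8*A)*A + 22 = -8*A² + 22 = 22 - 8*A²)
√(381 + v(-10, -4*(-5))) = √(381 + (22 - 8*(-10)²)) = √(381 + (22 - 8*100)) = √(381 + (22 - 800)) = √(381 - 778) = √(-397) = I*√397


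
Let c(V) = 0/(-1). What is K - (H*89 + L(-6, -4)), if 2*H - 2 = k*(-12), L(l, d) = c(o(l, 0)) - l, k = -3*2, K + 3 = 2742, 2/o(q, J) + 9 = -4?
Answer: -560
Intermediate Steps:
o(q, J) = -2/13 (o(q, J) = 2/(-9 - 4) = 2/(-13) = 2*(-1/13) = -2/13)
K = 2739 (K = -3 + 2742 = 2739)
c(V) = 0 (c(V) = 0*(-1) = 0)
k = -6
L(l, d) = -l (L(l, d) = 0 - l = -l)
H = 37 (H = 1 + (-6*(-12))/2 = 1 + (½)*72 = 1 + 36 = 37)
K - (H*89 + L(-6, -4)) = 2739 - (37*89 - 1*(-6)) = 2739 - (3293 + 6) = 2739 - 1*3299 = 2739 - 3299 = -560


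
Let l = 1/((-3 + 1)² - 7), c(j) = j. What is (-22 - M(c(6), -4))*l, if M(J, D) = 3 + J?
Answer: 31/3 ≈ 10.333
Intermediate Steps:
l = -⅓ (l = 1/((-2)² - 7) = 1/(4 - 7) = 1/(-3) = -⅓ ≈ -0.33333)
(-22 - M(c(6), -4))*l = (-22 - (3 + 6))*(-⅓) = (-22 - 1*9)*(-⅓) = (-22 - 9)*(-⅓) = -31*(-⅓) = 31/3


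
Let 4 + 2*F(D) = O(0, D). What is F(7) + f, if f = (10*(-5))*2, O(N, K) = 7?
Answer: -197/2 ≈ -98.500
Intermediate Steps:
F(D) = 3/2 (F(D) = -2 + (½)*7 = -2 + 7/2 = 3/2)
f = -100 (f = -50*2 = -100)
F(7) + f = 3/2 - 100 = -197/2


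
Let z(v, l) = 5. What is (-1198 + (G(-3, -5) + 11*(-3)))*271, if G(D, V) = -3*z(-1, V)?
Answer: -337666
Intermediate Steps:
G(D, V) = -15 (G(D, V) = -3*5 = -15)
(-1198 + (G(-3, -5) + 11*(-3)))*271 = (-1198 + (-15 + 11*(-3)))*271 = (-1198 + (-15 - 33))*271 = (-1198 - 48)*271 = -1246*271 = -337666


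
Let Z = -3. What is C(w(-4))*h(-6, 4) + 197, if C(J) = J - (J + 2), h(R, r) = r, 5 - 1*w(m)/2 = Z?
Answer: 189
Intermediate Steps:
w(m) = 16 (w(m) = 10 - 2*(-3) = 10 + 6 = 16)
C(J) = -2 (C(J) = J - (2 + J) = J + (-2 - J) = -2)
C(w(-4))*h(-6, 4) + 197 = -2*4 + 197 = -8 + 197 = 189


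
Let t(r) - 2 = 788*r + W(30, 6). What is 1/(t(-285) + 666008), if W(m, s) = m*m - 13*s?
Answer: 1/442252 ≈ 2.2612e-6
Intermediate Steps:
W(m, s) = m² - 13*s
t(r) = 824 + 788*r (t(r) = 2 + (788*r + (30² - 13*6)) = 2 + (788*r + (900 - 78)) = 2 + (788*r + 822) = 2 + (822 + 788*r) = 824 + 788*r)
1/(t(-285) + 666008) = 1/((824 + 788*(-285)) + 666008) = 1/((824 - 224580) + 666008) = 1/(-223756 + 666008) = 1/442252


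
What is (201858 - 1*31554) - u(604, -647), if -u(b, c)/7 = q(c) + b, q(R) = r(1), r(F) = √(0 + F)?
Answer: 174539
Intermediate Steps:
r(F) = √F
q(R) = 1 (q(R) = √1 = 1)
u(b, c) = -7 - 7*b (u(b, c) = -7*(1 + b) = -7 - 7*b)
(201858 - 1*31554) - u(604, -647) = (201858 - 1*31554) - (-7 - 7*604) = (201858 - 31554) - (-7 - 4228) = 170304 - 1*(-4235) = 170304 + 4235 = 174539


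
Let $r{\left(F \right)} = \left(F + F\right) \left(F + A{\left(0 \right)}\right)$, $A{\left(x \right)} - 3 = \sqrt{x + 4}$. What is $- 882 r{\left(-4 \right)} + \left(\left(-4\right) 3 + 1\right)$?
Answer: $7045$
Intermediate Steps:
$A{\left(x \right)} = 3 + \sqrt{4 + x}$ ($A{\left(x \right)} = 3 + \sqrt{x + 4} = 3 + \sqrt{4 + x}$)
$r{\left(F \right)} = 2 F \left(5 + F\right)$ ($r{\left(F \right)} = \left(F + F\right) \left(F + \left(3 + \sqrt{4 + 0}\right)\right) = 2 F \left(F + \left(3 + \sqrt{4}\right)\right) = 2 F \left(F + \left(3 + 2\right)\right) = 2 F \left(F + 5\right) = 2 F \left(5 + F\right)$)
$- 882 r{\left(-4 \right)} + \left(\left(-4\right) 3 + 1\right) = - 882 \cdot 2 \left(-4\right) \left(5 - 4\right) + \left(\left(-4\right) 3 + 1\right) = - 882 \cdot 2 \left(-4\right) 1 + \left(-12 + 1\right) = \left(-882\right) \left(-8\right) - 11 = 7056 - 11 = 7045$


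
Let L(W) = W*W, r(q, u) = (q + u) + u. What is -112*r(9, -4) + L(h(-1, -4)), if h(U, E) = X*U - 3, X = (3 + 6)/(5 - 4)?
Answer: 32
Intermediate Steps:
r(q, u) = q + 2*u
X = 9 (X = 9/1 = 9*1 = 9)
h(U, E) = -3 + 9*U (h(U, E) = 9*U - 3 = -3 + 9*U)
L(W) = W**2
-112*r(9, -4) + L(h(-1, -4)) = -112*(9 + 2*(-4)) + (-3 + 9*(-1))**2 = -112*(9 - 8) + (-3 - 9)**2 = -112*1 + (-12)**2 = -112 + 144 = 32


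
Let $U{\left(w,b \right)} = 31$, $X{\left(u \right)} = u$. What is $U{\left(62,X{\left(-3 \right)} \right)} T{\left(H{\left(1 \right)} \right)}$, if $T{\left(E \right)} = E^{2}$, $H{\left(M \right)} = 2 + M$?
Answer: $279$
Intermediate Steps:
$U{\left(62,X{\left(-3 \right)} \right)} T{\left(H{\left(1 \right)} \right)} = 31 \left(2 + 1\right)^{2} = 31 \cdot 3^{2} = 31 \cdot 9 = 279$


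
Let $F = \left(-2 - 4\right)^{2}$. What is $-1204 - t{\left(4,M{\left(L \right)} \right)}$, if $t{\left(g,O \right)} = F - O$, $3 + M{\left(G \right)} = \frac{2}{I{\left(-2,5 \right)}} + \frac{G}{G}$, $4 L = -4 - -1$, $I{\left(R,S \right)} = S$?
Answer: $- \frac{6208}{5} \approx -1241.6$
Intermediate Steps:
$L = - \frac{3}{4}$ ($L = \frac{-4 - -1}{4} = \frac{-4 + 1}{4} = \frac{1}{4} \left(-3\right) = - \frac{3}{4} \approx -0.75$)
$F = 36$ ($F = \left(-6\right)^{2} = 36$)
$M{\left(G \right)} = - \frac{8}{5}$ ($M{\left(G \right)} = -3 + \left(\frac{2}{5} + \frac{G}{G}\right) = -3 + \left(2 \cdot \frac{1}{5} + 1\right) = -3 + \left(\frac{2}{5} + 1\right) = -3 + \frac{7}{5} = - \frac{8}{5}$)
$t{\left(g,O \right)} = 36 - O$
$-1204 - t{\left(4,M{\left(L \right)} \right)} = -1204 - \left(36 - - \frac{8}{5}\right) = -1204 - \left(36 + \frac{8}{5}\right) = -1204 - \frac{188}{5} = - \frac{6208}{5}$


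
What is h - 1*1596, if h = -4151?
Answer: -5747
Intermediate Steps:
h - 1*1596 = -4151 - 1*1596 = -4151 - 1596 = -5747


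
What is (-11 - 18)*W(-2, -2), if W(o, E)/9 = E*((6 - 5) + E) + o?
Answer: 0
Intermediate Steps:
W(o, E) = 9*o + 9*E*(1 + E) (W(o, E) = 9*(E*((6 - 5) + E) + o) = 9*(E*(1 + E) + o) = 9*(o + E*(1 + E)) = 9*o + 9*E*(1 + E))
(-11 - 18)*W(-2, -2) = (-11 - 18)*(9*(-2) + 9*(-2) + 9*(-2)²) = -29*(-18 - 18 + 9*4) = -29*(-18 - 18 + 36) = -29*0 = 0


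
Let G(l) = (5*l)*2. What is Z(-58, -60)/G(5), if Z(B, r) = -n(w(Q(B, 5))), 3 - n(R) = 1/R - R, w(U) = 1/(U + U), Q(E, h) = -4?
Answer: -87/400 ≈ -0.21750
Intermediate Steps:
w(U) = 1/(2*U)
n(R) = 3 + R - 1/R (n(R) = 3 - (1/R - R) = 3 + (R - 1/R) = 3 + R - 1/R)
Z(B, r) = -87/8 (Z(B, r) = -(3 + (1/2)/(-4) - 1/((1/2)/(-4))) = -(3 + (1/2)*(-1/4) - 1/((1/2)*(-1/4))) = -(3 - 1/8 - 1/(-1/8)) = -(3 - 1/8 - 1*(-8)) = -(3 - 1/8 + 8) = -1*87/8 = -87/8)
G(l) = 10*l
Z(-58, -60)/G(5) = -87/(8*(10*5)) = -87/8/50 = -87/8*1/50 = -87/400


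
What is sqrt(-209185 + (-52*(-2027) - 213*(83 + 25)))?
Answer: I*sqrt(126785) ≈ 356.07*I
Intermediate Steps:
sqrt(-209185 + (-52*(-2027) - 213*(83 + 25))) = sqrt(-209185 + (105404 - 213*108)) = sqrt(-209185 + (105404 - 23004)) = sqrt(-209185 + 82400) = sqrt(-126785) = I*sqrt(126785)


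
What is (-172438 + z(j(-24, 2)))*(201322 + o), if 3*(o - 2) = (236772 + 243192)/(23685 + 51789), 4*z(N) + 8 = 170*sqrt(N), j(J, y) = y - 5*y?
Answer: -145567022863120/4193 + 645782721470*I*sqrt(2)/37737 ≈ -3.4717e+10 + 2.4201e+7*I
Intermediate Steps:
j(J, y) = -4*y
z(N) = -2 + 85*sqrt(N)/2 (z(N) = -2 + (170*sqrt(N))/4 = -2 + 85*sqrt(N)/2)
o = 155468/37737 (o = 2 + ((236772 + 243192)/(23685 + 51789))/3 = 2 + (479964/75474)/3 = 2 + (479964*(1/75474))/3 = 2 + (1/3)*(79994/12579) = 2 + 79994/37737 = 155468/37737 ≈ 4.1198)
(-172438 + z(j(-24, 2)))*(201322 + o) = (-172438 + (-2 + 85*sqrt(-4*2)/2))*(201322 + 155468/37737) = (-172438 + (-2 + 85*sqrt(-8)/2))*(7597443782/37737) = (-172438 + (-2 + 85*(2*I*sqrt(2))/2))*(7597443782/37737) = (-172438 + (-2 + 85*I*sqrt(2)))*(7597443782/37737) = (-172440 + 85*I*sqrt(2))*(7597443782/37737) = -145567022863120/4193 + 645782721470*I*sqrt(2)/37737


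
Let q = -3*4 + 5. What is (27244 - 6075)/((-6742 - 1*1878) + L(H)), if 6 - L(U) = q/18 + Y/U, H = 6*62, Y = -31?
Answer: -762084/310087 ≈ -2.4576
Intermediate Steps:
q = -7 (q = -12 + 5 = -7)
H = 372
L(U) = 115/18 + 31/U (L(U) = 6 - (-7/18 - 31/U) = 6 + (7/18 + 31/U) = 115/18 + 31/U)
(27244 - 6075)/((-6742 - 1*1878) + L(H)) = (27244 - 6075)/((-6742 - 1*1878) + (115/18 + 31/372)) = 21169/((-6742 - 1878) + (115/18 + 31*(1/372))) = 21169/(-8620 + (115/18 + 1/12)) = 21169/(-8620 + 233/36) = 21169/(-310087/36) = 21169*(-36/310087) = -762084/310087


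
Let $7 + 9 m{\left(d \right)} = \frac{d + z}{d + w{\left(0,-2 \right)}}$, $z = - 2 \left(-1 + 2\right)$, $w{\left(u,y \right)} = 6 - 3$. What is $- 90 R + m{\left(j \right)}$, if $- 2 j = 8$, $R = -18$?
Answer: $\frac{14579}{9} \approx 1619.9$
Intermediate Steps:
$w{\left(u,y \right)} = 3$ ($w{\left(u,y \right)} = 6 - 3 = 3$)
$z = -2$ ($z = \left(-2\right) 1 = -2$)
$j = -4$ ($j = \left(- \frac{1}{2}\right) 8 = -4$)
$m{\left(d \right)} = - \frac{7}{9} + \frac{-2 + d}{9 \left(3 + d\right)}$ ($m{\left(d \right)} = - \frac{7}{9} + \frac{\left(d - 2\right) \frac{1}{d + 3}}{9} = - \frac{7}{9} + \frac{\left(-2 + d\right) \frac{1}{3 + d}}{9} = - \frac{7}{9} + \frac{\frac{1}{3 + d} \left(-2 + d\right)}{9} = - \frac{7}{9} + \frac{-2 + d}{9 \left(3 + d\right)}$)
$- 90 R + m{\left(j \right)} = \left(-90\right) \left(-18\right) + \frac{-23 - -24}{9 \left(3 - 4\right)} = 1620 + \frac{-23 + 24}{9 \left(-1\right)} = 1620 + \frac{1}{9} \left(-1\right) 1 = 1620 - \frac{1}{9} = \frac{14579}{9}$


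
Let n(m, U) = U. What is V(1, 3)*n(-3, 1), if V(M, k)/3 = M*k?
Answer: 9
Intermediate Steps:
V(M, k) = 3*M*k (V(M, k) = 3*(M*k) = 3*M*k)
V(1, 3)*n(-3, 1) = (3*1*3)*1 = 9*1 = 9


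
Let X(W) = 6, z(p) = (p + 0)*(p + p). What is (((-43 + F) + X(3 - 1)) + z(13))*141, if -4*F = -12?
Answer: 42864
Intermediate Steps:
z(p) = 2*p² (z(p) = p*(2*p) = 2*p²)
F = 3 (F = -¼*(-12) = 3)
(((-43 + F) + X(3 - 1)) + z(13))*141 = (((-43 + 3) + 6) + 2*13²)*141 = ((-40 + 6) + 2*169)*141 = (-34 + 338)*141 = 304*141 = 42864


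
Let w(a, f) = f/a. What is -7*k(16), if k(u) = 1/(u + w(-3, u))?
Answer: -21/32 ≈ -0.65625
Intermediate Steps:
k(u) = 3/(2*u) (k(u) = 1/(u + u/(-3)) = 1/(u + u*(-⅓)) = 1/(u - u/3) = 1/(2*u/3) = 3/(2*u))
-7*k(16) = -21/(2*16) = -7*3/32 = -21/32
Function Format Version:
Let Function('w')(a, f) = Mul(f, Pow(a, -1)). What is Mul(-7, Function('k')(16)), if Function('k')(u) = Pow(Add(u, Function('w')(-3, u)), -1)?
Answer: Rational(-21, 32) ≈ -0.65625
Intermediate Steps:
Function('k')(u) = Mul(Rational(3, 2), Pow(u, -1)) (Function('k')(u) = Pow(Add(u, Mul(u, Pow(-3, -1))), -1) = Pow(Add(u, Mul(u, Rational(-1, 3))), -1) = Pow(Add(u, Mul(Rational(-1, 3), u)), -1) = Pow(Mul(Rational(2, 3), u), -1) = Mul(Rational(3, 2), Pow(u, -1)))
Mul(-7, Function('k')(16)) = Mul(-7, Mul(Rational(3, 2), Pow(16, -1))) = Mul(-7, Mul(Rational(3, 2), Rational(1, 16))) = Mul(-7, Rational(3, 32)) = Rational(-21, 32)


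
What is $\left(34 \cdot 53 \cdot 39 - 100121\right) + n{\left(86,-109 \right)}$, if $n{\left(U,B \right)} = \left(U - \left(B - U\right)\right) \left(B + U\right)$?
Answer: $-36306$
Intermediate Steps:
$n{\left(U,B \right)} = \left(B + U\right) \left(- B + 2 U\right)$ ($n{\left(U,B \right)} = \left(- B + 2 U\right) \left(B + U\right) = \left(B + U\right) \left(- B + 2 U\right)$)
$\left(34 \cdot 53 \cdot 39 - 100121\right) + n{\left(86,-109 \right)} = \left(34 \cdot 53 \cdot 39 - 100121\right) - \left(21255 - 14792\right) = \left(1802 \cdot 39 - 100121\right) - 6463 = \left(70278 - 100121\right) - 6463 = -29843 - 6463 = -36306$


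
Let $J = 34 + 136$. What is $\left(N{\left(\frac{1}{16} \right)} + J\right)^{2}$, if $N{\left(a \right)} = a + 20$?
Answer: $\frac{9247681}{256} \approx 36124.0$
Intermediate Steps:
$N{\left(a \right)} = 20 + a$
$J = 170$
$\left(N{\left(\frac{1}{16} \right)} + J\right)^{2} = \left(\left(20 + \frac{1}{16}\right) + 170\right)^{2} = \left(\frac{321}{16} + 170\right)^{2} = \left(\frac{3041}{16}\right)^{2} = \frac{9247681}{256}$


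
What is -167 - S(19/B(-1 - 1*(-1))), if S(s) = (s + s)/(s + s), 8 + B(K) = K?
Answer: -168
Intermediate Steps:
B(K) = -8 + K
S(s) = 1 (S(s) = (2*s)/((2*s)) = (2*s)*(1/(2*s)) = 1)
-167 - S(19/B(-1 - 1*(-1))) = -167 - 1*1 = -167 - 1 = -168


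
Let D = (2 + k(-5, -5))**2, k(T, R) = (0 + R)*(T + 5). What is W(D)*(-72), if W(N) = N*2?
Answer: -576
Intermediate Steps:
k(T, R) = R*(5 + T)
D = 4 (D = (2 - 5*(5 - 5))**2 = (2 - 5*0)**2 = (2 + 0)**2 = 2**2 = 4)
W(N) = 2*N
W(D)*(-72) = (2*4)*(-72) = 8*(-72) = -576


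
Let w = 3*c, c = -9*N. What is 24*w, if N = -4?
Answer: 2592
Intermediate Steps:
c = 36 (c = -9*(-4) = 36)
w = 108 (w = 3*36 = 108)
24*w = 24*108 = 2592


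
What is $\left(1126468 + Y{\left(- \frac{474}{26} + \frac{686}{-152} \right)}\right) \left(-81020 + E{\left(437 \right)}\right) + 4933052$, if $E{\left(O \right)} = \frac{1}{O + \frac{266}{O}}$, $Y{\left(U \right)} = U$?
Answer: $- \frac{302502042143043487}{3314740} \approx -9.126 \cdot 10^{10}$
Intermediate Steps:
$\left(1126468 + Y{\left(- \frac{474}{26} + \frac{686}{-152} \right)}\right) \left(-81020 + E{\left(437 \right)}\right) + 4933052 = \left(1126468 + \left(- \frac{474}{26} + \frac{686}{-152}\right)\right) \left(-81020 + \frac{437}{266 + 437^{2}}\right) + 4933052 = \left(1126468 + \left(\left(-474\right) \frac{1}{26} + 686 \left(- \frac{1}{152}\right)\right)\right) \left(-81020 + \frac{437}{266 + 190969}\right) + 4933052 = \left(1126468 - \frac{22471}{988}\right) \left(-81020 + \frac{437}{191235}\right) + 4933052 = \left(1126468 - \frac{22471}{988}\right) \left(-81020 + 437 \cdot \frac{1}{191235}\right) + 4933052 = \frac{1112927913 \left(-81020 + \frac{23}{10065}\right)}{988} + 4933052 = \frac{1112927913}{988} \left(- \frac{815466277}{10065}\right) + 4933052 = - \frac{302518393927829967}{3314740} + 4933052 = - \frac{302502042143043487}{3314740}$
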